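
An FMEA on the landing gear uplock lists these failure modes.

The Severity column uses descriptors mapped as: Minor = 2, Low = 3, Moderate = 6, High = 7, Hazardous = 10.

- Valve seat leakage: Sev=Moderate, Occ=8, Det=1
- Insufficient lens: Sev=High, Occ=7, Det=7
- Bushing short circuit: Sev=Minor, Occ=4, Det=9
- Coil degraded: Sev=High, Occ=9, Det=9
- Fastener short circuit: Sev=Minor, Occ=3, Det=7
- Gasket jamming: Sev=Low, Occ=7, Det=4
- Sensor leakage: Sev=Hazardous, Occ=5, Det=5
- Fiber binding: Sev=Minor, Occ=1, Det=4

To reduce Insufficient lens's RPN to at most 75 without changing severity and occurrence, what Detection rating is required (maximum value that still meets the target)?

1

Insufficient lens: S=7, O=7, D=7 → current RPN = 343.
Fixed product = 49. Need 49 × D ≤ 75, so D ≤ 75/49 = 1.53.
Maximum integer Detection rating = 1 (gives RPN 49; D=2 would give 98 > 75).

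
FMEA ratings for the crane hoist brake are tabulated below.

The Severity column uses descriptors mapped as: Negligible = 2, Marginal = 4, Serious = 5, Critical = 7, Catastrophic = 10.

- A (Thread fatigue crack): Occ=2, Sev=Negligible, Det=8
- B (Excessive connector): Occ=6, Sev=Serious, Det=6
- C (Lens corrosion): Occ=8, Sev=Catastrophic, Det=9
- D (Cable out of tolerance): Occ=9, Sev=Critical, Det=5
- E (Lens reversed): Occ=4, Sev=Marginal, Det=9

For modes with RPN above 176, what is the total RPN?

1215

RPN = Severity × Occurrence × Detection:
  A: 2 × 2 × 8 = 32
  B: 5 × 6 × 6 = 180
  C: 10 × 8 × 9 = 720
  D: 7 × 9 × 5 = 315
  E: 4 × 4 × 9 = 144
RPN > 176: B (180), C (720), D (315).
Sum: 180 + 720 + 315 = 1215.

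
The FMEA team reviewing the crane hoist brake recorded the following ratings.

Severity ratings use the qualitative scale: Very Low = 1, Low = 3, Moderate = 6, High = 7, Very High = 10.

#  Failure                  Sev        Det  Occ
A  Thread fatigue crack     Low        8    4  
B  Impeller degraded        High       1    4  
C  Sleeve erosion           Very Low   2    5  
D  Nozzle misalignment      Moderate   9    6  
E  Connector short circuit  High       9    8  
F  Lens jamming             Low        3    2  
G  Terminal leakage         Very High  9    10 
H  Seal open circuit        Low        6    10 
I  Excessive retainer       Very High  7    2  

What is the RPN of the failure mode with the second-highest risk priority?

RPN = Severity × Occurrence × Detection:
  A: 3 × 4 × 8 = 96
  B: 7 × 4 × 1 = 28
  C: 1 × 5 × 2 = 10
  D: 6 × 6 × 9 = 324
  E: 7 × 8 × 9 = 504
  F: 3 × 2 × 3 = 18
  G: 10 × 10 × 9 = 900
  H: 3 × 10 × 6 = 180
  I: 10 × 2 × 7 = 140
Sorted descending: 900, 504, 324, 180, 140, 96, 28, 18, 10.
The second-highest RPN is 504 (E).

504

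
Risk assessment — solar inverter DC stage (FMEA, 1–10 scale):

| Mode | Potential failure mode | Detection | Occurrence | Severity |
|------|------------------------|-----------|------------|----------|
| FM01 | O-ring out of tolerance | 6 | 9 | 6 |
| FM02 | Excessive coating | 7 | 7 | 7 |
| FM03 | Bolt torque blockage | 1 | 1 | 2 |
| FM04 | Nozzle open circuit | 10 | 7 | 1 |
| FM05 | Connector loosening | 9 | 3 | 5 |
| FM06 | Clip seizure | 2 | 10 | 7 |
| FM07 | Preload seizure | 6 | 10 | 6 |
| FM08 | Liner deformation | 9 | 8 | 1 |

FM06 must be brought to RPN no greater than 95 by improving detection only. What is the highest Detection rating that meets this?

1

FM06: S=7, O=10, D=2 → current RPN = 140.
Fixed product = 70. Need 70 × D ≤ 95, so D ≤ 95/70 = 1.36.
Maximum integer Detection rating = 1 (gives RPN 70; D=2 would give 140 > 95).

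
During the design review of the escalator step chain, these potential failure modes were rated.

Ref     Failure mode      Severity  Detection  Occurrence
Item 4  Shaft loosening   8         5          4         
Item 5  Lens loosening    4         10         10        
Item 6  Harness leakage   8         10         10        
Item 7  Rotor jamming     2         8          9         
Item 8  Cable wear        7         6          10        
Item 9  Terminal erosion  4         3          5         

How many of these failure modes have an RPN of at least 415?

RPN = Severity × Occurrence × Detection:
  Item 4: 8 × 4 × 5 = 160
  Item 5: 4 × 10 × 10 = 400
  Item 6: 8 × 10 × 10 = 800
  Item 7: 2 × 9 × 8 = 144
  Item 8: 7 × 10 × 6 = 420
  Item 9: 4 × 5 × 3 = 60
Modes with RPN ≥ 415: Item 6 (800), Item 8 (420) → 2.

2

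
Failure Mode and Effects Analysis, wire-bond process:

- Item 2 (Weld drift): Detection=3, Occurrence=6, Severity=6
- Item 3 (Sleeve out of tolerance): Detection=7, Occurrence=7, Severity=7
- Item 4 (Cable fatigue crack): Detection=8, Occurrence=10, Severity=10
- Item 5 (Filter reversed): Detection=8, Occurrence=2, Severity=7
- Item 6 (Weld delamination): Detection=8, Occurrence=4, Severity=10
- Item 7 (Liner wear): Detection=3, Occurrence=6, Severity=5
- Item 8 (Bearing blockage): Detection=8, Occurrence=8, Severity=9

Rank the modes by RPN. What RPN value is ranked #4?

320

RPN = Severity × Occurrence × Detection:
  Item 2: 6 × 6 × 3 = 108
  Item 3: 7 × 7 × 7 = 343
  Item 4: 10 × 10 × 8 = 800
  Item 5: 7 × 2 × 8 = 112
  Item 6: 10 × 4 × 8 = 320
  Item 7: 5 × 6 × 3 = 90
  Item 8: 9 × 8 × 8 = 576
Sorted descending: 800, 576, 343, 320, 112, 108, 90.
The fourth-highest RPN is 320 (Item 6).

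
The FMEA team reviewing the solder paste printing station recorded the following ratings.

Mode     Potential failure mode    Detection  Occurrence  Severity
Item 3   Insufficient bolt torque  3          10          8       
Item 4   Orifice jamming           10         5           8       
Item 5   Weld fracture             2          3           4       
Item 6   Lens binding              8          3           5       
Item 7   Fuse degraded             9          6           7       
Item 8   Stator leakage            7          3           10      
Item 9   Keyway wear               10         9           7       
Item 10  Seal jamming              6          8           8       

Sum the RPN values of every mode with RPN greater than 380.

1414

RPN = Severity × Occurrence × Detection:
  Item 3: 8 × 10 × 3 = 240
  Item 4: 8 × 5 × 10 = 400
  Item 5: 4 × 3 × 2 = 24
  Item 6: 5 × 3 × 8 = 120
  Item 7: 7 × 6 × 9 = 378
  Item 8: 10 × 3 × 7 = 210
  Item 9: 7 × 9 × 10 = 630
  Item 10: 8 × 8 × 6 = 384
RPN > 380: Item 4 (400), Item 9 (630), Item 10 (384).
Sum: 400 + 630 + 384 = 1414.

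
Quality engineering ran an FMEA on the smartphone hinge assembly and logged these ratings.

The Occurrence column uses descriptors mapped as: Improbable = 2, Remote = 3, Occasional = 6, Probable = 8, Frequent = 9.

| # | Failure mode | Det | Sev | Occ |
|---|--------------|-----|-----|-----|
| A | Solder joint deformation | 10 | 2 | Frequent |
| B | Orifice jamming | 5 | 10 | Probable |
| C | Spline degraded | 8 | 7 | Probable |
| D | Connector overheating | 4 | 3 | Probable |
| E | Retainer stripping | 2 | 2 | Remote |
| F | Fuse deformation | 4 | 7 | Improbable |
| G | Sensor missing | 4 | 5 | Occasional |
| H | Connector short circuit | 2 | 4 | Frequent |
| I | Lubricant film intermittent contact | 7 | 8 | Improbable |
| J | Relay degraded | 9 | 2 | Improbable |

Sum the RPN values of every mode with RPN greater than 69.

RPN = Severity × Occurrence × Detection:
  A: 2 × 9 × 10 = 180
  B: 10 × 8 × 5 = 400
  C: 7 × 8 × 8 = 448
  D: 3 × 8 × 4 = 96
  E: 2 × 3 × 2 = 12
  F: 7 × 2 × 4 = 56
  G: 5 × 6 × 4 = 120
  H: 4 × 9 × 2 = 72
  I: 8 × 2 × 7 = 112
  J: 2 × 2 × 9 = 36
RPN > 69: A (180), B (400), C (448), D (96), G (120), H (72), I (112).
Sum: 180 + 400 + 448 + 96 + 120 + 72 + 112 = 1428.

1428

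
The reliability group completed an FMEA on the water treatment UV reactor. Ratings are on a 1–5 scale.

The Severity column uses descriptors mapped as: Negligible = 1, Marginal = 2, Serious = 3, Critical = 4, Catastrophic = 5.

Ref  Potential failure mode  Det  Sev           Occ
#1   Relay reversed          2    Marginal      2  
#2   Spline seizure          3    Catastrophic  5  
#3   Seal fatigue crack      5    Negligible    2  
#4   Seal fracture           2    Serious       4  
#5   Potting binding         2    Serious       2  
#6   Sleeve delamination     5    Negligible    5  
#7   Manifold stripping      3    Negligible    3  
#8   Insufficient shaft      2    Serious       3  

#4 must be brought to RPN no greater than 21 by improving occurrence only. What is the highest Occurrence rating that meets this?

3

#4: S=3, O=4, D=2 → current RPN = 24.
Fixed product = 6. Need 6 × O ≤ 21, so O ≤ 21/6 = 3.50.
Maximum integer Occurrence rating = 3 (gives RPN 18; O=4 would give 24 > 21).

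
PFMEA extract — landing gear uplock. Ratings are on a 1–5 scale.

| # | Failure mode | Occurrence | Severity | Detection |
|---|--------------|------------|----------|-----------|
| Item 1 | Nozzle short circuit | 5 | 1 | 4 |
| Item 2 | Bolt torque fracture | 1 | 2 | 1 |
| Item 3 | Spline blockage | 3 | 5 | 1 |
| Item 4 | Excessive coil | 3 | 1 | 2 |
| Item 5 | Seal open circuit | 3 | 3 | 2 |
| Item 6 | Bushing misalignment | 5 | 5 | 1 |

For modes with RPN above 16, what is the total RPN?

RPN = Severity × Occurrence × Detection:
  Item 1: 1 × 5 × 4 = 20
  Item 2: 2 × 1 × 1 = 2
  Item 3: 5 × 3 × 1 = 15
  Item 4: 1 × 3 × 2 = 6
  Item 5: 3 × 3 × 2 = 18
  Item 6: 5 × 5 × 1 = 25
RPN > 16: Item 1 (20), Item 5 (18), Item 6 (25).
Sum: 20 + 18 + 25 = 63.

63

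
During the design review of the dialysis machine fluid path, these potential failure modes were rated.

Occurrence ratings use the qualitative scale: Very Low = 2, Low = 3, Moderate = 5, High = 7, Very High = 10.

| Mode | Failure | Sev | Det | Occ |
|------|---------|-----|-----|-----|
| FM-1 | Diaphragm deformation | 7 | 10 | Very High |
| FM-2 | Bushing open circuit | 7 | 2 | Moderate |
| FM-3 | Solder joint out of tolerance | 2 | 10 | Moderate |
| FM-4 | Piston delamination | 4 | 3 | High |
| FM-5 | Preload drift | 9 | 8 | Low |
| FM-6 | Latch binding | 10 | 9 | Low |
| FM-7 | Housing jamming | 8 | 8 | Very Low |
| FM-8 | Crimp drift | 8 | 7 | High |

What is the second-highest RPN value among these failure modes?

392

RPN = Severity × Occurrence × Detection:
  FM-1: 7 × 10 × 10 = 700
  FM-2: 7 × 5 × 2 = 70
  FM-3: 2 × 5 × 10 = 100
  FM-4: 4 × 7 × 3 = 84
  FM-5: 9 × 3 × 8 = 216
  FM-6: 10 × 3 × 9 = 270
  FM-7: 8 × 2 × 8 = 128
  FM-8: 8 × 7 × 7 = 392
Sorted descending: 700, 392, 270, 216, 128, 100, 84, 70.
The second-highest RPN is 392 (FM-8).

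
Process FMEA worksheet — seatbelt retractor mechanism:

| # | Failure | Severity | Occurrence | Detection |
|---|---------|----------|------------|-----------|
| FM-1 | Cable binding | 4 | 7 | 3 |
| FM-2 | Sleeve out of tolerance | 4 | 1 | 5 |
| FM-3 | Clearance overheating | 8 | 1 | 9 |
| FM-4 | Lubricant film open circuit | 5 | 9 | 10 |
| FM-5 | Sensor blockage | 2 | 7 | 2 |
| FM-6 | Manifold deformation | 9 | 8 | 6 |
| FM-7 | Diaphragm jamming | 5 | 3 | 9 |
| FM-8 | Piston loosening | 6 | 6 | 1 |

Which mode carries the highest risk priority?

FM-4

RPN = Severity × Occurrence × Detection:
  FM-1: 4 × 7 × 3 = 84
  FM-2: 4 × 1 × 5 = 20
  FM-3: 8 × 1 × 9 = 72
  FM-4: 5 × 9 × 10 = 450
  FM-5: 2 × 7 × 2 = 28
  FM-6: 9 × 8 × 6 = 432
  FM-7: 5 × 3 × 9 = 135
  FM-8: 6 × 6 × 1 = 36
Highest RPN is 450 → FM-4.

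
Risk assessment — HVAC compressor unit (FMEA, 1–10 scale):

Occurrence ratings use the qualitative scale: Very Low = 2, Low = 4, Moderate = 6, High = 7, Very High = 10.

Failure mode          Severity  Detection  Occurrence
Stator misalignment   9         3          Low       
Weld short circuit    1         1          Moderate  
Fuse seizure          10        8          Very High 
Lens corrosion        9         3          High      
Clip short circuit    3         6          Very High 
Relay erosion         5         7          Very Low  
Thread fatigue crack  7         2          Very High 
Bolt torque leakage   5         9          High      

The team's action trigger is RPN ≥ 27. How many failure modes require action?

RPN = Severity × Occurrence × Detection:
  Stator misalignment: 9 × 4 × 3 = 108
  Weld short circuit: 1 × 6 × 1 = 6
  Fuse seizure: 10 × 10 × 8 = 800
  Lens corrosion: 9 × 7 × 3 = 189
  Clip short circuit: 3 × 10 × 6 = 180
  Relay erosion: 5 × 2 × 7 = 70
  Thread fatigue crack: 7 × 10 × 2 = 140
  Bolt torque leakage: 5 × 7 × 9 = 315
Modes with RPN ≥ 27: Stator misalignment (108), Fuse seizure (800), Lens corrosion (189), Clip short circuit (180), Relay erosion (70), Thread fatigue crack (140), Bolt torque leakage (315) → 7.

7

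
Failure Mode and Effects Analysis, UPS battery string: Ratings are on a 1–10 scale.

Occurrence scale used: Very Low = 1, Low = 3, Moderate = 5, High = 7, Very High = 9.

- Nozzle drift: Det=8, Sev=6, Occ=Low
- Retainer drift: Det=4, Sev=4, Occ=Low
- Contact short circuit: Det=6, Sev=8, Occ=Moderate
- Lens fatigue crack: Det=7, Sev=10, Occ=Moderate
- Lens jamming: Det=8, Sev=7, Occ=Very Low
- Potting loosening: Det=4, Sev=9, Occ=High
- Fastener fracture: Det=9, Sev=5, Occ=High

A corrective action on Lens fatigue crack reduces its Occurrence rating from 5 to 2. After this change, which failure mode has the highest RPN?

Fastener fracture

RPN = Severity × Occurrence × Detection:
  Nozzle drift: 6 × 3 × 8 = 144
  Retainer drift: 4 × 3 × 4 = 48
  Contact short circuit: 8 × 5 × 6 = 240
  Lens fatigue crack: 10 × 5 × 7 = 350
  Lens jamming: 7 × 1 × 8 = 56
  Potting loosening: 9 × 7 × 4 = 252
  Fastener fracture: 5 × 7 × 9 = 315
After action: Lens fatigue crack → 10 × 2 × 7 = 140.
Revised RPNs: Fastener fracture=315, Potting loosening=252, Contact short circuit=240, Nozzle drift=144, Lens fatigue crack=140, Lens jamming=56, Retainer drift=48.
Highest is now Fastener fracture (315).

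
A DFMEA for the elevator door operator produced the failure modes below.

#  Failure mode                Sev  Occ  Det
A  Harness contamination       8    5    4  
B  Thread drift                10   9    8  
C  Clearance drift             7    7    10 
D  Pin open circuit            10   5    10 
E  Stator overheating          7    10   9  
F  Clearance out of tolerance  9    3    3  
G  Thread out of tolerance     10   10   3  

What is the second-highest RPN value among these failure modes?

RPN = Severity × Occurrence × Detection:
  A: 8 × 5 × 4 = 160
  B: 10 × 9 × 8 = 720
  C: 7 × 7 × 10 = 490
  D: 10 × 5 × 10 = 500
  E: 7 × 10 × 9 = 630
  F: 9 × 3 × 3 = 81
  G: 10 × 10 × 3 = 300
Sorted descending: 720, 630, 500, 490, 300, 160, 81.
The second-highest RPN is 630 (E).

630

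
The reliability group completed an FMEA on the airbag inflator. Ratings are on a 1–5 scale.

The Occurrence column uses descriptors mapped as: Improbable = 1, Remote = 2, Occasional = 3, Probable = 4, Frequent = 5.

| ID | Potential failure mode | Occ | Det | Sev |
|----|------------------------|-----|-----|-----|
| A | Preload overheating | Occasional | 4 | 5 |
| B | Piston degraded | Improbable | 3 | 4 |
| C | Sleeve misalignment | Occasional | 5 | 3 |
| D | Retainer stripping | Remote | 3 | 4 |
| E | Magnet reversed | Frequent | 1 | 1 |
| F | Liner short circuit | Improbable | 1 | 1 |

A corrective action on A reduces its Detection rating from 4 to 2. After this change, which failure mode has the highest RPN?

RPN = Severity × Occurrence × Detection:
  A: 5 × 3 × 4 = 60
  B: 4 × 1 × 3 = 12
  C: 3 × 3 × 5 = 45
  D: 4 × 2 × 3 = 24
  E: 1 × 5 × 1 = 5
  F: 1 × 1 × 1 = 1
After action: A → 5 × 3 × 2 = 30.
Revised RPNs: C=45, A=30, D=24, B=12, E=5, F=1.
Highest is now C (45).

C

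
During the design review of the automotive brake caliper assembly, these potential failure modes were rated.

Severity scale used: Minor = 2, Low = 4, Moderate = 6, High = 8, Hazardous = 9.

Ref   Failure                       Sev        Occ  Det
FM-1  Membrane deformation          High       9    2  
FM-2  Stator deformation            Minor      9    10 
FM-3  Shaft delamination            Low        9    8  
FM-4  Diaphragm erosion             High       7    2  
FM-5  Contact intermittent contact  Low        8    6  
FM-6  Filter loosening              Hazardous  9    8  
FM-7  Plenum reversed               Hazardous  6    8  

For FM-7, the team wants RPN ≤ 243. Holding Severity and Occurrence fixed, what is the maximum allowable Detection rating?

FM-7: S=9, O=6, D=8 → current RPN = 432.
Fixed product = 54. Need 54 × D ≤ 243, so D ≤ 243/54 = 4.50.
Maximum integer Detection rating = 4 (gives RPN 216; D=5 would give 270 > 243).

4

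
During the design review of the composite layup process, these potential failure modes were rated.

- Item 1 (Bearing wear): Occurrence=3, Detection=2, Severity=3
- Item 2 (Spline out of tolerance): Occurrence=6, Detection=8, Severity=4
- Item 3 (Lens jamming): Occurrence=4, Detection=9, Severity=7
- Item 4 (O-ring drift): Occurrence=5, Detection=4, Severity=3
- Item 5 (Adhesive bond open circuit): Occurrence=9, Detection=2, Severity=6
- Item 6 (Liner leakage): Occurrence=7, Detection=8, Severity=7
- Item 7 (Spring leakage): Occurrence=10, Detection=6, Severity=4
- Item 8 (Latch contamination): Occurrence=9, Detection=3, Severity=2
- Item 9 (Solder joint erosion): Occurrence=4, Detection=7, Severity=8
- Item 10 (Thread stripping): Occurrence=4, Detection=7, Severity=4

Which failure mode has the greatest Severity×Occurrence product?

Item 5

Criticality = Severity × Occurrence:
  Item 1: 3 × 3 = 9
  Item 2: 4 × 6 = 24
  Item 3: 7 × 4 = 28
  Item 4: 3 × 5 = 15
  Item 5: 6 × 9 = 54
  Item 6: 7 × 7 = 49
  Item 7: 4 × 10 = 40
  Item 8: 2 × 9 = 18
  Item 9: 8 × 4 = 32
  Item 10: 4 × 4 = 16
Highest criticality is 54 → Item 5.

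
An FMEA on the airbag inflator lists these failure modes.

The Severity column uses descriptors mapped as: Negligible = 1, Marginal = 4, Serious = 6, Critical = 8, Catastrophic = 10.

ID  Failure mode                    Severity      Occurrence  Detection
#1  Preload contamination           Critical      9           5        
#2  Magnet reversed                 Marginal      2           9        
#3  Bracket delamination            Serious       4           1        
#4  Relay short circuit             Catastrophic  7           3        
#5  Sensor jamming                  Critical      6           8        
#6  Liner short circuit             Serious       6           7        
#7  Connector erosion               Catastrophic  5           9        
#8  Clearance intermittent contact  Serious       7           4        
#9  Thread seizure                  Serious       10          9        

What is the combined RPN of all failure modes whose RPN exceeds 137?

2364

RPN = Severity × Occurrence × Detection:
  #1: 8 × 9 × 5 = 360
  #2: 4 × 2 × 9 = 72
  #3: 6 × 4 × 1 = 24
  #4: 10 × 7 × 3 = 210
  #5: 8 × 6 × 8 = 384
  #6: 6 × 6 × 7 = 252
  #7: 10 × 5 × 9 = 450
  #8: 6 × 7 × 4 = 168
  #9: 6 × 10 × 9 = 540
RPN > 137: #1 (360), #4 (210), #5 (384), #6 (252), #7 (450), #8 (168), #9 (540).
Sum: 360 + 210 + 384 + 252 + 450 + 168 + 540 = 2364.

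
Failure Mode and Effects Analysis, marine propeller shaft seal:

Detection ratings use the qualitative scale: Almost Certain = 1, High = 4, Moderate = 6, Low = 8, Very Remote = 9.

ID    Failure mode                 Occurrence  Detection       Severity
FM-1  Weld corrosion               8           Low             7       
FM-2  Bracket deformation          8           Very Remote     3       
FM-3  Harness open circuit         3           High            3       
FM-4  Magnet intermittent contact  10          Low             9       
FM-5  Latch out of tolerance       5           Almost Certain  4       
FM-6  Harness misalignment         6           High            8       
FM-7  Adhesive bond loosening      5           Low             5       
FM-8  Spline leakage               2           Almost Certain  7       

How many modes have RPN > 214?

RPN = Severity × Occurrence × Detection:
  FM-1: 7 × 8 × 8 = 448
  FM-2: 3 × 8 × 9 = 216
  FM-3: 3 × 3 × 4 = 36
  FM-4: 9 × 10 × 8 = 720
  FM-5: 4 × 5 × 1 = 20
  FM-6: 8 × 6 × 4 = 192
  FM-7: 5 × 5 × 8 = 200
  FM-8: 7 × 2 × 1 = 14
Modes with RPN > 214: FM-1 (448), FM-2 (216), FM-4 (720) → 3.

3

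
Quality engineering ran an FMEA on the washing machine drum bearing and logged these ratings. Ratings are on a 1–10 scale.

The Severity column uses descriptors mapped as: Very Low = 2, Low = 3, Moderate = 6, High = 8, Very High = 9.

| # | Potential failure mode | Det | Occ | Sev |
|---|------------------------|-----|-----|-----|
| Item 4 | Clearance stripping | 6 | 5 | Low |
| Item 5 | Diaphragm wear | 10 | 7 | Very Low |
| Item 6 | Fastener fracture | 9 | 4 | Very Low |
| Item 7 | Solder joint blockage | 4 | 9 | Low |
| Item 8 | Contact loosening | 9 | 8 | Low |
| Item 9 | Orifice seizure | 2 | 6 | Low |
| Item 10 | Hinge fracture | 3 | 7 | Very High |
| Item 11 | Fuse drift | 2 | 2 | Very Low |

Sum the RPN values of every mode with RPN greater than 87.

RPN = Severity × Occurrence × Detection:
  Item 4: 3 × 5 × 6 = 90
  Item 5: 2 × 7 × 10 = 140
  Item 6: 2 × 4 × 9 = 72
  Item 7: 3 × 9 × 4 = 108
  Item 8: 3 × 8 × 9 = 216
  Item 9: 3 × 6 × 2 = 36
  Item 10: 9 × 7 × 3 = 189
  Item 11: 2 × 2 × 2 = 8
RPN > 87: Item 4 (90), Item 5 (140), Item 7 (108), Item 8 (216), Item 10 (189).
Sum: 90 + 140 + 108 + 216 + 189 = 743.

743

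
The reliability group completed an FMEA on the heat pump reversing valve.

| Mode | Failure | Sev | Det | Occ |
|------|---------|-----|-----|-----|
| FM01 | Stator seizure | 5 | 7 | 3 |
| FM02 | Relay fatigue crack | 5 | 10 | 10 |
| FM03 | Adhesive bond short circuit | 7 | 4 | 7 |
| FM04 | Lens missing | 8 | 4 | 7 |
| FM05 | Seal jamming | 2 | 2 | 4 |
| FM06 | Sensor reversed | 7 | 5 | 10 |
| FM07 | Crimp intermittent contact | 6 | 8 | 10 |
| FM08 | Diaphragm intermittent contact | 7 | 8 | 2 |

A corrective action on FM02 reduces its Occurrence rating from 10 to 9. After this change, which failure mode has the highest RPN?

FM07

RPN = Severity × Occurrence × Detection:
  FM01: 5 × 3 × 7 = 105
  FM02: 5 × 10 × 10 = 500
  FM03: 7 × 7 × 4 = 196
  FM04: 8 × 7 × 4 = 224
  FM05: 2 × 4 × 2 = 16
  FM06: 7 × 10 × 5 = 350
  FM07: 6 × 10 × 8 = 480
  FM08: 7 × 2 × 8 = 112
After action: FM02 → 5 × 9 × 10 = 450.
Revised RPNs: FM07=480, FM02=450, FM06=350, FM04=224, FM03=196, FM08=112, FM01=105, FM05=16.
Highest is now FM07 (480).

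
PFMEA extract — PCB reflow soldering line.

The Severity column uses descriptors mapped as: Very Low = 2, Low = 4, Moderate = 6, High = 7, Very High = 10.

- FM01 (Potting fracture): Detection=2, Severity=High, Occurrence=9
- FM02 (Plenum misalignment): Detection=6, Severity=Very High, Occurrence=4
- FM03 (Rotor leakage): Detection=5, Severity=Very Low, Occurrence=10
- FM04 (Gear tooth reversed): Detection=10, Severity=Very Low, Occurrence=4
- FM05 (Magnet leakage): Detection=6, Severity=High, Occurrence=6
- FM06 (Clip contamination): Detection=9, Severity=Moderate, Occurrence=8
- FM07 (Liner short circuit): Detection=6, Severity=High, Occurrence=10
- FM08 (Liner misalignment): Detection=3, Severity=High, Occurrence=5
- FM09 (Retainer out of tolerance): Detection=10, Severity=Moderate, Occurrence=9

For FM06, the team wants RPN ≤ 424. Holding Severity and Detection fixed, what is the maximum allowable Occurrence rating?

7

FM06: S=6, O=8, D=9 → current RPN = 432.
Fixed product = 54. Need 54 × O ≤ 424, so O ≤ 424/54 = 7.85.
Maximum integer Occurrence rating = 7 (gives RPN 378; O=8 would give 432 > 424).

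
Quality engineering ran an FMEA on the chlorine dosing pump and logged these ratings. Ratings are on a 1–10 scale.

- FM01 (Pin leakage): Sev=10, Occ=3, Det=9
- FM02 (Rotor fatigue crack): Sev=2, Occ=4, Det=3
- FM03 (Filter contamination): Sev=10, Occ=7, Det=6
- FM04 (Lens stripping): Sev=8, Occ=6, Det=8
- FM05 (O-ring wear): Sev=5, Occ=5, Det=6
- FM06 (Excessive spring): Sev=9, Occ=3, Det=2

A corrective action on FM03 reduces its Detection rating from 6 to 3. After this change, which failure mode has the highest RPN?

RPN = Severity × Occurrence × Detection:
  FM01: 10 × 3 × 9 = 270
  FM02: 2 × 4 × 3 = 24
  FM03: 10 × 7 × 6 = 420
  FM04: 8 × 6 × 8 = 384
  FM05: 5 × 5 × 6 = 150
  FM06: 9 × 3 × 2 = 54
After action: FM03 → 10 × 7 × 3 = 210.
Revised RPNs: FM04=384, FM01=270, FM03=210, FM05=150, FM06=54, FM02=24.
Highest is now FM04 (384).

FM04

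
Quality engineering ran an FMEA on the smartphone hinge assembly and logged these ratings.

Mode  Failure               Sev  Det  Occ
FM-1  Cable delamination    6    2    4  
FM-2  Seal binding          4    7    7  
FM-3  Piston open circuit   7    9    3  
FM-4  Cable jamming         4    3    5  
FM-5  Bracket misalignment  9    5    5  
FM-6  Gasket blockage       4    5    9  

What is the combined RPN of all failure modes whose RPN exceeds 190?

421

RPN = Severity × Occurrence × Detection:
  FM-1: 6 × 4 × 2 = 48
  FM-2: 4 × 7 × 7 = 196
  FM-3: 7 × 3 × 9 = 189
  FM-4: 4 × 5 × 3 = 60
  FM-5: 9 × 5 × 5 = 225
  FM-6: 4 × 9 × 5 = 180
RPN > 190: FM-2 (196), FM-5 (225).
Sum: 196 + 225 = 421.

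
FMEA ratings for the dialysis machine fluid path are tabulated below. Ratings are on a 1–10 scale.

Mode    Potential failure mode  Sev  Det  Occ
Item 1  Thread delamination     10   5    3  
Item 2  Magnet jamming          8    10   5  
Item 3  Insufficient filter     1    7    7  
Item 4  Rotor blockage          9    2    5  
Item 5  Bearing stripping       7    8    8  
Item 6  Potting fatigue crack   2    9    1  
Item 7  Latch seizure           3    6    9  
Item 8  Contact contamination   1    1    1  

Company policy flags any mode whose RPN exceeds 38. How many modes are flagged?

RPN = Severity × Occurrence × Detection:
  Item 1: 10 × 3 × 5 = 150
  Item 2: 8 × 5 × 10 = 400
  Item 3: 1 × 7 × 7 = 49
  Item 4: 9 × 5 × 2 = 90
  Item 5: 7 × 8 × 8 = 448
  Item 6: 2 × 1 × 9 = 18
  Item 7: 3 × 9 × 6 = 162
  Item 8: 1 × 1 × 1 = 1
Modes with RPN > 38: Item 1 (150), Item 2 (400), Item 3 (49), Item 4 (90), Item 5 (448), Item 7 (162) → 6.

6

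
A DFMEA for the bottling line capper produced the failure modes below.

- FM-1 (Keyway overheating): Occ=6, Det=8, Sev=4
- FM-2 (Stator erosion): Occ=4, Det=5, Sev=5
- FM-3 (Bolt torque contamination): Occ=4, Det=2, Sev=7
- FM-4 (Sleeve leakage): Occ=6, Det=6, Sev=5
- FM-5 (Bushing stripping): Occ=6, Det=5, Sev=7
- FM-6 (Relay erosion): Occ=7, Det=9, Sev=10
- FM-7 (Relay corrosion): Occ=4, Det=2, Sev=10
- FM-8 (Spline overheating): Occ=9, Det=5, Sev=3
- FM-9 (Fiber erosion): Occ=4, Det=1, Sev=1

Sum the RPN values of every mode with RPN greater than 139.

RPN = Severity × Occurrence × Detection:
  FM-1: 4 × 6 × 8 = 192
  FM-2: 5 × 4 × 5 = 100
  FM-3: 7 × 4 × 2 = 56
  FM-4: 5 × 6 × 6 = 180
  FM-5: 7 × 6 × 5 = 210
  FM-6: 10 × 7 × 9 = 630
  FM-7: 10 × 4 × 2 = 80
  FM-8: 3 × 9 × 5 = 135
  FM-9: 1 × 4 × 1 = 4
RPN > 139: FM-1 (192), FM-4 (180), FM-5 (210), FM-6 (630).
Sum: 192 + 180 + 210 + 630 = 1212.

1212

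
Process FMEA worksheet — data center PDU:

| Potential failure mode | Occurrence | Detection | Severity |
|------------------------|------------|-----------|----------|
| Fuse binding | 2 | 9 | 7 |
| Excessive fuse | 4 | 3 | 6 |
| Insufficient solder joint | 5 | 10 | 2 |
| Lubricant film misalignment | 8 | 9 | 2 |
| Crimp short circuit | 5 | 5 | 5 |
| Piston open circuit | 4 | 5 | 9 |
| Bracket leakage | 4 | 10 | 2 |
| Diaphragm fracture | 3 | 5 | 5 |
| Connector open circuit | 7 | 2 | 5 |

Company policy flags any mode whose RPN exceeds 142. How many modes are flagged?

2

RPN = Severity × Occurrence × Detection:
  Fuse binding: 7 × 2 × 9 = 126
  Excessive fuse: 6 × 4 × 3 = 72
  Insufficient solder joint: 2 × 5 × 10 = 100
  Lubricant film misalignment: 2 × 8 × 9 = 144
  Crimp short circuit: 5 × 5 × 5 = 125
  Piston open circuit: 9 × 4 × 5 = 180
  Bracket leakage: 2 × 4 × 10 = 80
  Diaphragm fracture: 5 × 3 × 5 = 75
  Connector open circuit: 5 × 7 × 2 = 70
Modes with RPN > 142: Lubricant film misalignment (144), Piston open circuit (180) → 2.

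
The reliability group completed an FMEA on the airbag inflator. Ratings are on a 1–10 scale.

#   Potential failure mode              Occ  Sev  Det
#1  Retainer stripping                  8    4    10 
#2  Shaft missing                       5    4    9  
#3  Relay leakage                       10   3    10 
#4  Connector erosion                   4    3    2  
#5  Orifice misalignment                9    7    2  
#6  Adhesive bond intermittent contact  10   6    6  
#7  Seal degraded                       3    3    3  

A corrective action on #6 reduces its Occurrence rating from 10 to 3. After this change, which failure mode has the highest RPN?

RPN = Severity × Occurrence × Detection:
  #1: 4 × 8 × 10 = 320
  #2: 4 × 5 × 9 = 180
  #3: 3 × 10 × 10 = 300
  #4: 3 × 4 × 2 = 24
  #5: 7 × 9 × 2 = 126
  #6: 6 × 10 × 6 = 360
  #7: 3 × 3 × 3 = 27
After action: #6 → 6 × 3 × 6 = 108.
Revised RPNs: #1=320, #3=300, #2=180, #5=126, #6=108, #7=27, #4=24.
Highest is now #1 (320).

#1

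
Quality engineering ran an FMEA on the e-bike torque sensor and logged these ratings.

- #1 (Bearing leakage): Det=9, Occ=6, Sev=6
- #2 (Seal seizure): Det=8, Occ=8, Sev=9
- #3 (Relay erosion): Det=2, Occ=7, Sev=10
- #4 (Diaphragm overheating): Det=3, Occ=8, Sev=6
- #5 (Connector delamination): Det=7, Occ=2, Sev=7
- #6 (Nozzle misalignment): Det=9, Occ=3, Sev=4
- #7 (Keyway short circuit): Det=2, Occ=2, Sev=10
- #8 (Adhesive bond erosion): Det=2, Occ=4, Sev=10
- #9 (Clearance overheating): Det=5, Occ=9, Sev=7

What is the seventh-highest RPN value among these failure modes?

98

RPN = Severity × Occurrence × Detection:
  #1: 6 × 6 × 9 = 324
  #2: 9 × 8 × 8 = 576
  #3: 10 × 7 × 2 = 140
  #4: 6 × 8 × 3 = 144
  #5: 7 × 2 × 7 = 98
  #6: 4 × 3 × 9 = 108
  #7: 10 × 2 × 2 = 40
  #8: 10 × 4 × 2 = 80
  #9: 7 × 9 × 5 = 315
Sorted descending: 576, 324, 315, 144, 140, 108, 98, 80, 40.
The seventh-highest RPN is 98 (#5).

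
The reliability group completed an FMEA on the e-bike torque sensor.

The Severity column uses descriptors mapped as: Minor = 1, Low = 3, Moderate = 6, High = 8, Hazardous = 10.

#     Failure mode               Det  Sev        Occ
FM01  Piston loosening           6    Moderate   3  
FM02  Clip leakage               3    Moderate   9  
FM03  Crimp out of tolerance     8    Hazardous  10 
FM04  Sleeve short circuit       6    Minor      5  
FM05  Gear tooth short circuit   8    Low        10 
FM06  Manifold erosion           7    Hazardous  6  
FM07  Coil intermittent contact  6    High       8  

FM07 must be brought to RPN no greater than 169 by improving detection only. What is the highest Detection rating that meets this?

FM07: S=8, O=8, D=6 → current RPN = 384.
Fixed product = 64. Need 64 × D ≤ 169, so D ≤ 169/64 = 2.64.
Maximum integer Detection rating = 2 (gives RPN 128; D=3 would give 192 > 169).

2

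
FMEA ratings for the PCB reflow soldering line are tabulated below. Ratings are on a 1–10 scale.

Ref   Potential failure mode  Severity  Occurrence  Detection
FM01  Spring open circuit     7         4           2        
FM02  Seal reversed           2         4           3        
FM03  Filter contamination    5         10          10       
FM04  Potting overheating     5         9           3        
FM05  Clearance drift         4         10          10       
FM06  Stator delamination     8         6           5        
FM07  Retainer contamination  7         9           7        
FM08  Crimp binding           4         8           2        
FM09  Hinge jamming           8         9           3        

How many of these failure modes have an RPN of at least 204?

5

RPN = Severity × Occurrence × Detection:
  FM01: 7 × 4 × 2 = 56
  FM02: 2 × 4 × 3 = 24
  FM03: 5 × 10 × 10 = 500
  FM04: 5 × 9 × 3 = 135
  FM05: 4 × 10 × 10 = 400
  FM06: 8 × 6 × 5 = 240
  FM07: 7 × 9 × 7 = 441
  FM08: 4 × 8 × 2 = 64
  FM09: 8 × 9 × 3 = 216
Modes with RPN ≥ 204: FM03 (500), FM05 (400), FM06 (240), FM07 (441), FM09 (216) → 5.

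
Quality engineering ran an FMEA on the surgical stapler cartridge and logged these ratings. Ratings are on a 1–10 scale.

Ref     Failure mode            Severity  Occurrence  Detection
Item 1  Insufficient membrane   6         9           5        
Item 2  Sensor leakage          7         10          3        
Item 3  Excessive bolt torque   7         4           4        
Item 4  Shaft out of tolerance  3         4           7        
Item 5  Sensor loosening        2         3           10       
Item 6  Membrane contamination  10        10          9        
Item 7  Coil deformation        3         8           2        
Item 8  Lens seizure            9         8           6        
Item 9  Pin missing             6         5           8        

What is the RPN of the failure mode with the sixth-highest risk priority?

RPN = Severity × Occurrence × Detection:
  Item 1: 6 × 9 × 5 = 270
  Item 2: 7 × 10 × 3 = 210
  Item 3: 7 × 4 × 4 = 112
  Item 4: 3 × 4 × 7 = 84
  Item 5: 2 × 3 × 10 = 60
  Item 6: 10 × 10 × 9 = 900
  Item 7: 3 × 8 × 2 = 48
  Item 8: 9 × 8 × 6 = 432
  Item 9: 6 × 5 × 8 = 240
Sorted descending: 900, 432, 270, 240, 210, 112, 84, 60, 48.
The sixth-highest RPN is 112 (Item 3).

112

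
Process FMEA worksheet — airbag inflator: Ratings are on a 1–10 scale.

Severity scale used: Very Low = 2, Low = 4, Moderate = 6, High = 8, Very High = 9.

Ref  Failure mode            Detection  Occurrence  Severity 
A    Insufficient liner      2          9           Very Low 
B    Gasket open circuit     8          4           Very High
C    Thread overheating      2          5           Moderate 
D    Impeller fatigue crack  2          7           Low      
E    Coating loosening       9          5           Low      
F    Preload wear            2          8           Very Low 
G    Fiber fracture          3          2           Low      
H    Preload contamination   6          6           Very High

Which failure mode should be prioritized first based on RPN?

H

RPN = Severity × Occurrence × Detection:
  A: 2 × 9 × 2 = 36
  B: 9 × 4 × 8 = 288
  C: 6 × 5 × 2 = 60
  D: 4 × 7 × 2 = 56
  E: 4 × 5 × 9 = 180
  F: 2 × 8 × 2 = 32
  G: 4 × 2 × 3 = 24
  H: 9 × 6 × 6 = 324
Highest RPN is 324 → H.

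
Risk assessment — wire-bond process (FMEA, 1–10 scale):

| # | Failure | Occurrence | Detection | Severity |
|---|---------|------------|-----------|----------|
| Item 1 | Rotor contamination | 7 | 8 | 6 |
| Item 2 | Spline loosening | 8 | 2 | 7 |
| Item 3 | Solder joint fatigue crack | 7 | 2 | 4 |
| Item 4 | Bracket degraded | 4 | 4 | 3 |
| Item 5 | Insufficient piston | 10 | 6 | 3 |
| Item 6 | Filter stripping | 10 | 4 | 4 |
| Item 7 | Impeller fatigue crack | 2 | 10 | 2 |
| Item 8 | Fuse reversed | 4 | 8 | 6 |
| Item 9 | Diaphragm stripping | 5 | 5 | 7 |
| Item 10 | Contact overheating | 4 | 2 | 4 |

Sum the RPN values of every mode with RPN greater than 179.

708

RPN = Severity × Occurrence × Detection:
  Item 1: 6 × 7 × 8 = 336
  Item 2: 7 × 8 × 2 = 112
  Item 3: 4 × 7 × 2 = 56
  Item 4: 3 × 4 × 4 = 48
  Item 5: 3 × 10 × 6 = 180
  Item 6: 4 × 10 × 4 = 160
  Item 7: 2 × 2 × 10 = 40
  Item 8: 6 × 4 × 8 = 192
  Item 9: 7 × 5 × 5 = 175
  Item 10: 4 × 4 × 2 = 32
RPN > 179: Item 1 (336), Item 5 (180), Item 8 (192).
Sum: 336 + 180 + 192 = 708.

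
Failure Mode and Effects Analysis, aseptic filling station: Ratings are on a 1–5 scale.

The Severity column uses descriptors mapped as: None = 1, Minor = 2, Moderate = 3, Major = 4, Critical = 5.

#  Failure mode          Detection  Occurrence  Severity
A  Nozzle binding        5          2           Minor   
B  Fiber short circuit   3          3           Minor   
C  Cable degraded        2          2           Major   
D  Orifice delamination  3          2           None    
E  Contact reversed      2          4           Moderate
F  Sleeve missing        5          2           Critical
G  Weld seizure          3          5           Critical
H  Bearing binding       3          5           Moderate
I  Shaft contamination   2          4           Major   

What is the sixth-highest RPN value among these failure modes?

RPN = Severity × Occurrence × Detection:
  A: 2 × 2 × 5 = 20
  B: 2 × 3 × 3 = 18
  C: 4 × 2 × 2 = 16
  D: 1 × 2 × 3 = 6
  E: 3 × 4 × 2 = 24
  F: 5 × 2 × 5 = 50
  G: 5 × 5 × 3 = 75
  H: 3 × 5 × 3 = 45
  I: 4 × 4 × 2 = 32
Sorted descending: 75, 50, 45, 32, 24, 20, 18, 16, 6.
The sixth-highest RPN is 20 (A).

20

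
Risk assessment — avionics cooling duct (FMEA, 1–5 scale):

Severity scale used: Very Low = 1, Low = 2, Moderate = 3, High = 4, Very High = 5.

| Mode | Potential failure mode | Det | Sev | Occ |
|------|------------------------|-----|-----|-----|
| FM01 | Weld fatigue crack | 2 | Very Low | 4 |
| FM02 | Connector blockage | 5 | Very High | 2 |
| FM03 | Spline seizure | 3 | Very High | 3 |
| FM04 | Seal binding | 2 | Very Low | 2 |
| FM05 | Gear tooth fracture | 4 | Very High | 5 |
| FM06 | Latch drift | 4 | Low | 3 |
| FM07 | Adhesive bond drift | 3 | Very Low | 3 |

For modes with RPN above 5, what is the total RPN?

RPN = Severity × Occurrence × Detection:
  FM01: 1 × 4 × 2 = 8
  FM02: 5 × 2 × 5 = 50
  FM03: 5 × 3 × 3 = 45
  FM04: 1 × 2 × 2 = 4
  FM05: 5 × 5 × 4 = 100
  FM06: 2 × 3 × 4 = 24
  FM07: 1 × 3 × 3 = 9
RPN > 5: FM01 (8), FM02 (50), FM03 (45), FM05 (100), FM06 (24), FM07 (9).
Sum: 8 + 50 + 45 + 100 + 24 + 9 = 236.

236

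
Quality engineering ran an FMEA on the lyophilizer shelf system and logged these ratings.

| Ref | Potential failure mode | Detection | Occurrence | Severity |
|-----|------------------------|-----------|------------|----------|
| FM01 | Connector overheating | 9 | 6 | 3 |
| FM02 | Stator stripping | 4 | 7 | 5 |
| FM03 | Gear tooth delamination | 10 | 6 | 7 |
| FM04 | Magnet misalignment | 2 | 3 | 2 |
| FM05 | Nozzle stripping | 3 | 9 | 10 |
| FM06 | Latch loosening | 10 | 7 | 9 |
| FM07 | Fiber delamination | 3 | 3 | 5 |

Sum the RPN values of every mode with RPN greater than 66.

1622

RPN = Severity × Occurrence × Detection:
  FM01: 3 × 6 × 9 = 162
  FM02: 5 × 7 × 4 = 140
  FM03: 7 × 6 × 10 = 420
  FM04: 2 × 3 × 2 = 12
  FM05: 10 × 9 × 3 = 270
  FM06: 9 × 7 × 10 = 630
  FM07: 5 × 3 × 3 = 45
RPN > 66: FM01 (162), FM02 (140), FM03 (420), FM05 (270), FM06 (630).
Sum: 162 + 140 + 420 + 270 + 630 = 1622.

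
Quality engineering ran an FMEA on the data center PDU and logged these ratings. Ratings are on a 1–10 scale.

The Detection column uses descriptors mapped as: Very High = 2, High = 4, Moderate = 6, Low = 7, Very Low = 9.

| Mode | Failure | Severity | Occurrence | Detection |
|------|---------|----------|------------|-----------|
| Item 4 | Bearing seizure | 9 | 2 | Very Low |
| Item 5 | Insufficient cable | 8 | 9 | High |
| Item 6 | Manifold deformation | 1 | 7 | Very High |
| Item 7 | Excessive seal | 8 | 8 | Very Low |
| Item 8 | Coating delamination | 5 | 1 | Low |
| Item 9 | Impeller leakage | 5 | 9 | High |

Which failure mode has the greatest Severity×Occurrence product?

Item 5

Criticality = Severity × Occurrence:
  Item 4: 9 × 2 = 18
  Item 5: 8 × 9 = 72
  Item 6: 1 × 7 = 7
  Item 7: 8 × 8 = 64
  Item 8: 5 × 1 = 5
  Item 9: 5 × 9 = 45
Highest criticality is 72 → Item 5.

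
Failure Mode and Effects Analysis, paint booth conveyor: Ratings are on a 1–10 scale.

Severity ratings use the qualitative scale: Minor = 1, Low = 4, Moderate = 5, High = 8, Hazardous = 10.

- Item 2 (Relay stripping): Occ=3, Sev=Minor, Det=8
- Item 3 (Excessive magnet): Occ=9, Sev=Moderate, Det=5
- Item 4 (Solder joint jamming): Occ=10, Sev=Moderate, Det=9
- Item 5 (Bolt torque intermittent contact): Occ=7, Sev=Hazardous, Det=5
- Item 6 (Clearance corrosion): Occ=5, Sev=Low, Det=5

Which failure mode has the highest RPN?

Item 4

RPN = Severity × Occurrence × Detection:
  Item 2: 1 × 3 × 8 = 24
  Item 3: 5 × 9 × 5 = 225
  Item 4: 5 × 10 × 9 = 450
  Item 5: 10 × 7 × 5 = 350
  Item 6: 4 × 5 × 5 = 100
Highest RPN is 450 → Item 4.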